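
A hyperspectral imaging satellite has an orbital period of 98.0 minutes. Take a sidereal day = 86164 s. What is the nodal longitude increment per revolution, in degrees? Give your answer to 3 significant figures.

T = 98.0 min = 5880.0 s.
During one orbit Earth rotates (5880.0 / 86164) × 360° = 24.57°.

24.6°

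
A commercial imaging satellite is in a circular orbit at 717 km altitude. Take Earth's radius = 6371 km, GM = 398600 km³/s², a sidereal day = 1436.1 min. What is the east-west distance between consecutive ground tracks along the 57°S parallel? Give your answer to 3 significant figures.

1500 km

Semi-major axis a = 6371 + 717 = 7088 km. Period T = 2π√(a³/μ) = 2π√(7088³/398600) = 5938.8 s = 98.98 min.
Node shift per orbit = (5938.8/86166) × 360° = 24.81°.
Equatorial spacing = 24.81 × 111.2 km/° = 2759 km.
At 57° latitude, spacing = 2759 × cos(57°) = 1503 km.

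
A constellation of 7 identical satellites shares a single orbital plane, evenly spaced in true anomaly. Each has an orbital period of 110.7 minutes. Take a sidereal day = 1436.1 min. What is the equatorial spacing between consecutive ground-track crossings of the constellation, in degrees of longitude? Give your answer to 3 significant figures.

T = 110.7 min = 6642.0 s.
Single-satellite node shift = (6642.0/86166) × 360° = 27.75°.
With 7 satellites evenly phased, successive equator crossings are 27.75/7 = 3.964° apart.

3.96°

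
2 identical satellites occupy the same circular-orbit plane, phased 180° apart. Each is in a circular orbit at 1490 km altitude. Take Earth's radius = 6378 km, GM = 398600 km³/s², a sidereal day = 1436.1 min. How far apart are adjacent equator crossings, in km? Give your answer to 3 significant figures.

Semi-major axis a = 6378 + 1490 = 7868 km. Period T = 2π√(a³/μ) = 2π√(7868³/398600) = 6945.6 s = 115.76 min.
Single-satellite node shift = (6945.6/86166) × 360° = 29.02°.
With 2 satellites evenly phased, successive equator crossings are 29.02/2 = 14.509° apart.
That is 14.509 × 111.3 = 1615 km at the equator.

1620 km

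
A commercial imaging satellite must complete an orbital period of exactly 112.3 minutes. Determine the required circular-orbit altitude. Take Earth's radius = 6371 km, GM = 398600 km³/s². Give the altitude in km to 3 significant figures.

T = 112.3 min = 6738.0 s.
From T = 2π√(a³/μ): a = (μ T²/4π²)^(1/3) = (398600 × 6738.0² / 4π²)^(1/3) = 7710 km.
Altitude h = a − R = 7710 − 6371 = 1339 km.

1340 km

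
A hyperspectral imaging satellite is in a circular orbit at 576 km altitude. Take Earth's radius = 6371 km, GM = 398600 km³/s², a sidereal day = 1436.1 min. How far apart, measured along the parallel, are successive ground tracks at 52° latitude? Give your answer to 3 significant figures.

1650 km

Semi-major axis a = 6371 + 576 = 6947 km. Period T = 2π√(a³/μ) = 2π√(6947³/398600) = 5762.4 s = 96.04 min.
Node shift per orbit = (5762.4/86166) × 360° = 24.08°.
Equatorial spacing = 24.08 × 111.2 km/° = 2677 km.
At 52° latitude, spacing = 2677 × cos(52°) = 1648 km.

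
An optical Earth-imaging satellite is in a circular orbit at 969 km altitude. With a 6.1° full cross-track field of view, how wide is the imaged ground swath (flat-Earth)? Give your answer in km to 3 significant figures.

103 km

Half-angle = 6.1°/2 = 3.05°.
Swath width ≈ 2h·tan(θ/2) = 2 × 969 × tan(3.05°) = 103.3 km.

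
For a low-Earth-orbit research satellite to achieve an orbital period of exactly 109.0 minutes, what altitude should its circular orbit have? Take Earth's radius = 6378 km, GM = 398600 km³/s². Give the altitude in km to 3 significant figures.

1180 km

T = 109.0 min = 6540.0 s.
From T = 2π√(a³/μ): a = (μ T²/4π²)^(1/3) = (398600 × 6540.0² / 4π²)^(1/3) = 7559 km.
Altitude h = a − R = 7559 − 6378 = 1181 km.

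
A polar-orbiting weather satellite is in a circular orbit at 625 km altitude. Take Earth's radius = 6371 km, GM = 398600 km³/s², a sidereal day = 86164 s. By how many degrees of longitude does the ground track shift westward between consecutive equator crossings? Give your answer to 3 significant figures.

Semi-major axis a = 6371 + 625 = 6996 km. Period T = 2π√(a³/μ) = 2π√(6996³/398600) = 5823.5 s = 97.06 min.
During one orbit Earth rotates (5823.5 / 86164) × 360° = 24.33°.

24.3°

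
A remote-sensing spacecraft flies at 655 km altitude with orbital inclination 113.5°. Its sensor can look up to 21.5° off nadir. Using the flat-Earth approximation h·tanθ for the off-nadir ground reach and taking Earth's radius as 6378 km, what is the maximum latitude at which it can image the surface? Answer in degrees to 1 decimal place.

Retrograde orbit: the ground track reaches ±(180° − i) = ±(180 − 113.5) = ±66.5°.
Sensor half-swath on the ground ≈ 655·tan(21.5°) = 258 km = 2.32° of latitude.
Maximum observable latitude ≈ 66.5 + 2.32 = 68.8°.

68.8°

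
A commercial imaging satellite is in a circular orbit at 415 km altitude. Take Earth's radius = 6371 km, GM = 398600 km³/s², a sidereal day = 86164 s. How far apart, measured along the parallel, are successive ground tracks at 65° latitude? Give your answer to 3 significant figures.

Semi-major axis a = 6371 + 415 = 6786 km. Period T = 2π√(a³/μ) = 2π√(6786³/398600) = 5563.3 s = 92.72 min.
Node shift per orbit = (5563.3/86164) × 360° = 23.24°.
Equatorial spacing = 23.24 × 111.2 km/° = 2585 km.
At 65° latitude, spacing = 2585 × cos(65°) = 1092 km.

1090 km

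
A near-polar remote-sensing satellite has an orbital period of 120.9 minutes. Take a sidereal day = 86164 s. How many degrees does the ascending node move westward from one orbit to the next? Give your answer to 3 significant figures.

30.3°

T = 120.9 min = 7254.0 s.
During one orbit Earth rotates (7254.0 / 86164) × 360° = 30.31°.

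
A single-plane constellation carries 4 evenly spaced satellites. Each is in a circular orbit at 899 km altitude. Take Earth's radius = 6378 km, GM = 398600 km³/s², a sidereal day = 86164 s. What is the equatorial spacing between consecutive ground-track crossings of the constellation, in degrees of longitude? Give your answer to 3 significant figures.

6.45°

Semi-major axis a = 6378 + 899 = 7277 km. Period T = 2π√(a³/μ) = 2π√(7277³/398600) = 6177.9 s = 102.96 min.
Single-satellite node shift = (6177.9/86164) × 360° = 25.81°.
With 4 satellites evenly phased, successive equator crossings are 25.81/4 = 6.453° apart.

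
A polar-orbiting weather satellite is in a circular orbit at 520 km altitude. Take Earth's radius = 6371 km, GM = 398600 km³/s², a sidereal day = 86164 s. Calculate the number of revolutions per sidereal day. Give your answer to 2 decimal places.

15.14

Semi-major axis a = 6371 + 520 = 6891 km. Period T = 2π√(a³/μ) = 2π√(6891³/398600) = 5692.9 s = 94.88 min.
Orbits per sidereal day = 86164 / 5692.9 = 15.135.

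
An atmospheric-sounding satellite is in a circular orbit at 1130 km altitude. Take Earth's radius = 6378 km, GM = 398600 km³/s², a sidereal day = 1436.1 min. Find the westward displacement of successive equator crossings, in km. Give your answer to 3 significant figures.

Semi-major axis a = 6378 + 1130 = 7508 km. Period T = 2π√(a³/μ) = 2π√(7508³/398600) = 6474.4 s = 107.91 min.
During one orbit Earth rotates (6474.4 / 86166) × 360° = 27.05°.
At the equator that is 27.05° × (2π·6378/360) km/° = 27.05 × 111.3 = 3011 km.

3010 km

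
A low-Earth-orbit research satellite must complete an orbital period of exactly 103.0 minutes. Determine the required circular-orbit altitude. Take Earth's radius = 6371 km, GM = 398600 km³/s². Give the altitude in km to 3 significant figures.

908 km

T = 103.0 min = 6180.0 s.
From T = 2π√(a³/μ): a = (μ T²/4π²)^(1/3) = (398600 × 6180.0² / 4π²)^(1/3) = 7279 km.
Altitude h = a − R = 7279 − 6371 = 908 km.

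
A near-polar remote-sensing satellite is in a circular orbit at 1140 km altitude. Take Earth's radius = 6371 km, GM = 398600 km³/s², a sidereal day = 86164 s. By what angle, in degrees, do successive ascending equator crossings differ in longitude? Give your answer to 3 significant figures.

27.1°

Semi-major axis a = 6371 + 1140 = 7511 km. Period T = 2π√(a³/μ) = 2π√(7511³/398600) = 6478.3 s = 107.97 min.
During one orbit Earth rotates (6478.3 / 86164) × 360° = 27.07°.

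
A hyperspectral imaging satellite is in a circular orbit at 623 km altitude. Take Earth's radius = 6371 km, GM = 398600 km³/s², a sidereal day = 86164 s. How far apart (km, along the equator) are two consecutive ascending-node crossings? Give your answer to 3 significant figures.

2700 km

Semi-major axis a = 6371 + 623 = 6994 km. Period T = 2π√(a³/μ) = 2π√(6994³/398600) = 5821.0 s = 97.02 min.
During one orbit Earth rotates (5821.0 / 86164) × 360° = 24.32°.
At the equator that is 24.32° × (2π·6371/360) km/° = 24.32 × 111.2 = 2704 km.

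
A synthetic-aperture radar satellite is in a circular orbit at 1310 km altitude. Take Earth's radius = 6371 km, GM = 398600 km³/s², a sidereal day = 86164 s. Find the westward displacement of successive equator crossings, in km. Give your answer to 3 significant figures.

Semi-major axis a = 6371 + 1310 = 7681 km. Period T = 2π√(a³/μ) = 2π√(7681³/398600) = 6699.4 s = 111.66 min.
During one orbit Earth rotates (6699.4 / 86164) × 360° = 27.99°.
At the equator that is 27.99° × (2π·6371/360) km/° = 27.99 × 111.2 = 3112 km.

3110 km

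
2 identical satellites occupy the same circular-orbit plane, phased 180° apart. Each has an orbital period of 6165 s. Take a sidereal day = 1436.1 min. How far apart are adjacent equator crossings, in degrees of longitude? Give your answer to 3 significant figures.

12.9°

Single-satellite node shift = (6165.0/86166) × 360° = 25.76°.
With 2 satellites evenly phased, successive equator crossings are 25.76/2 = 12.879° apart.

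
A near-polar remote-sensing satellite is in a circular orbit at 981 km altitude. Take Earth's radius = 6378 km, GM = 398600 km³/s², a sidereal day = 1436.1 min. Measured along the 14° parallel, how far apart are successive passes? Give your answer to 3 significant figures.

2840 km

Semi-major axis a = 6378 + 981 = 7359 km. Period T = 2π√(a³/μ) = 2π√(7359³/398600) = 6282.6 s = 104.71 min.
Node shift per orbit = (6282.6/86166) × 360° = 26.25°.
Equatorial spacing = 26.25 × 111.3 km/° = 2922 km.
At 14° latitude, spacing = 2922 × cos(14°) = 2835 km.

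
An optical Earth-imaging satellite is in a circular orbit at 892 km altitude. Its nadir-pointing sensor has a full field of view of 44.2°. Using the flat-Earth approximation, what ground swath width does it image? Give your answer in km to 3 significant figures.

Half-angle = 44.2°/2 = 22.1°.
Swath width ≈ 2h·tan(θ/2) = 2 × 892 × tan(22.1°) = 724.4 km.

724 km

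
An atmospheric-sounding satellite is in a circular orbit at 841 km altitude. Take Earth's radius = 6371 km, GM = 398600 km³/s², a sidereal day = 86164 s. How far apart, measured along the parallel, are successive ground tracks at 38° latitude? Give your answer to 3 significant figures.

2230 km

Semi-major axis a = 6371 + 841 = 7212 km. Period T = 2π√(a³/μ) = 2π√(7212³/398600) = 6095.3 s = 101.59 min.
Node shift per orbit = (6095.3/86164) × 360° = 25.47°.
Equatorial spacing = 25.47 × 111.2 km/° = 2832 km.
At 38° latitude, spacing = 2832 × cos(38°) = 2231 km.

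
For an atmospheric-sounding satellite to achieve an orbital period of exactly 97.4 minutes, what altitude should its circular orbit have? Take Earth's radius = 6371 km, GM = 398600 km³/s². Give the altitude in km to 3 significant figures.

T = 97.4 min = 5844.0 s.
From T = 2π√(a³/μ): a = (μ T²/4π²)^(1/3) = (398600 × 5844.0² / 4π²)^(1/3) = 7012 km.
Altitude h = a − R = 7012 − 6371 = 641 km.

641 km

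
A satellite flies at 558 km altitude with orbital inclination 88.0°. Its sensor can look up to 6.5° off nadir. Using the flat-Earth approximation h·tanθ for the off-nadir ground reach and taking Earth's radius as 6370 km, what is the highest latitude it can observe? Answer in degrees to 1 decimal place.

88.6°

For a prograde orbit the ground track reaches latitude ±i = ±88.0°.
Sensor half-swath on the ground ≈ 558·tan(6.5°) = 64 km = 0.57° of latitude.
Maximum observable latitude ≈ 88.0 + 0.57 = 88.6°.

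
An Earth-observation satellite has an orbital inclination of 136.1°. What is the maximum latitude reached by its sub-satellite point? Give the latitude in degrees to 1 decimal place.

43.9°

Retrograde orbit: the ground track reaches ±(180° − i) = ±(180 − 136.1) = ±43.9°.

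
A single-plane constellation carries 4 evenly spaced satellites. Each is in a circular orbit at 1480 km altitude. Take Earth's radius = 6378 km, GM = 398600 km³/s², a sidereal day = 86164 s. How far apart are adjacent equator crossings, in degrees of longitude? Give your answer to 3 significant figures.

7.24°

Semi-major axis a = 6378 + 1480 = 7858 km. Period T = 2π√(a³/μ) = 2π√(7858³/398600) = 6932.3 s = 115.54 min.
Single-satellite node shift = (6932.3/86164) × 360° = 28.96°.
With 4 satellites evenly phased, successive equator crossings are 28.96/4 = 7.241° apart.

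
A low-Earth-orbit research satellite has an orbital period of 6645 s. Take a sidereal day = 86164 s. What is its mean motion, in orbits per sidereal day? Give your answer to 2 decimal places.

12.97

Orbits per sidereal day = 86164 / 6645.0 = 12.967.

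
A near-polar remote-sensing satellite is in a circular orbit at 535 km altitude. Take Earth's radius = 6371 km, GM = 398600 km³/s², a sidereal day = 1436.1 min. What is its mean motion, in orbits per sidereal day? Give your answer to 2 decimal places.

Semi-major axis a = 6371 + 535 = 6906 km. Period T = 2π√(a³/μ) = 2π√(6906³/398600) = 5711.5 s = 95.19 min.
Orbits per sidereal day = 86166 / 5711.5 = 15.086.

15.09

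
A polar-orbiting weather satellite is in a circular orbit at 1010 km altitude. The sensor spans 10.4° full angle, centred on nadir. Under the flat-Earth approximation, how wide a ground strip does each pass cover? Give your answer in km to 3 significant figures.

Half-angle = 10.4°/2 = 5.2°.
Swath width ≈ 2h·tan(θ/2) = 2 × 1010 × tan(5.2°) = 183.8 km.

184 km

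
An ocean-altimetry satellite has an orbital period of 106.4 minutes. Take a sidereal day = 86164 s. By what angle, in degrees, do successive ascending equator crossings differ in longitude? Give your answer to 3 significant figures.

T = 106.4 min = 6384.0 s.
During one orbit Earth rotates (6384.0 / 86164) × 360° = 26.67°.

26.7°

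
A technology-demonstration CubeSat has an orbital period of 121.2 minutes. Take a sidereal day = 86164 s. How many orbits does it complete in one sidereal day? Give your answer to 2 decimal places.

T = 121.2 min = 7272.0 s.
Orbits per sidereal day = 86164 / 7272.0 = 11.849.

11.85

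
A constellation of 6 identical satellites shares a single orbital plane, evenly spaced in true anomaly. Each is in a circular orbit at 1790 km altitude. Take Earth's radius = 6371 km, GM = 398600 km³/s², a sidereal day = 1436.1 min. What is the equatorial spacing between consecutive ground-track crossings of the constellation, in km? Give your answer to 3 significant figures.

568 km

Semi-major axis a = 6371 + 1790 = 8161 km. Period T = 2π√(a³/μ) = 2π√(8161³/398600) = 7337.1 s = 122.29 min.
Single-satellite node shift = (7337.1/86166) × 360° = 30.65°.
With 6 satellites evenly phased, successive equator crossings are 30.65/6 = 5.109° apart.
That is 5.109 × 111.2 = 568 km at the equator.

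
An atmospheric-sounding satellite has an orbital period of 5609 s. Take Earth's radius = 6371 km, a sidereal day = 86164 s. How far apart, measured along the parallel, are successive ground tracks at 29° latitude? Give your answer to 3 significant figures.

2280 km

Node shift per orbit = (5609.0/86164) × 360° = 23.43°.
Equatorial spacing = 23.43 × 111.2 km/° = 2606 km.
At 29° latitude, spacing = 2606 × cos(29°) = 2279 km.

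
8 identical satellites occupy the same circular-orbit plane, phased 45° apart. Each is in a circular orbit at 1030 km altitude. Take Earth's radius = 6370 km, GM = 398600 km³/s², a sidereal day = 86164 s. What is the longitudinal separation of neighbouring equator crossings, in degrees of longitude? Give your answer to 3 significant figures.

Semi-major axis a = 6370 + 1030 = 7400 km. Period T = 2π√(a³/μ) = 2π√(7400³/398600) = 6335.2 s = 105.59 min.
Single-satellite node shift = (6335.2/86164) × 360° = 26.47°.
With 8 satellites evenly phased, successive equator crossings are 26.47/8 = 3.309° apart.

3.31°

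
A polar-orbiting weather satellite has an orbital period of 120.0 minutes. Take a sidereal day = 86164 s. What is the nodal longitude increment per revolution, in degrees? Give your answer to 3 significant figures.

T = 120.0 min = 7200.0 s.
During one orbit Earth rotates (7200.0 / 86164) × 360° = 30.08°.

30.1°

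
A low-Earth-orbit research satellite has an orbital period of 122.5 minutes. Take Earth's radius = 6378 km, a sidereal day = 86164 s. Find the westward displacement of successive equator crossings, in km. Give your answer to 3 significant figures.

T = 122.5 min = 7350.0 s.
During one orbit Earth rotates (7350.0 / 86164) × 360° = 30.71°.
At the equator that is 30.71° × (2π·6378/360) km/° = 30.71 × 111.3 = 3418 km.

3420 km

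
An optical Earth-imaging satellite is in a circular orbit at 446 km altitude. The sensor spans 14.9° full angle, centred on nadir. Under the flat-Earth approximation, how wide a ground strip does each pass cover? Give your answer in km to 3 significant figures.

117 km

Half-angle = 14.9°/2 = 7.45°.
Swath width ≈ 2h·tan(θ/2) = 2 × 446 × tan(7.45°) = 116.6 km.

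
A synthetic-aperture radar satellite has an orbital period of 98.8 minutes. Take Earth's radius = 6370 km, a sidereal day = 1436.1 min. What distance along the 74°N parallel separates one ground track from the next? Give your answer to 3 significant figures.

T = 98.8 min = 5928.0 s.
Node shift per orbit = (5928.0/86166) × 360° = 24.77°.
Equatorial spacing = 24.77 × 111.2 km/° = 2754 km.
At 74° latitude, spacing = 2754 × cos(74°) = 759 km.

759 km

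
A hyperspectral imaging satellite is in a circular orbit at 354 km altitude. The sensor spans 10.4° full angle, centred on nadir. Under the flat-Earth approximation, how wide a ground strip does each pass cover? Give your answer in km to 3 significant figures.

64.4 km

Half-angle = 10.4°/2 = 5.2°.
Swath width ≈ 2h·tan(θ/2) = 2 × 354 × tan(5.2°) = 64.4 km.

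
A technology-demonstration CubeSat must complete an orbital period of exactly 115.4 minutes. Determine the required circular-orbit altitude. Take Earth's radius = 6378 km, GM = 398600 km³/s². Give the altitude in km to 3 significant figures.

1470 km

T = 115.4 min = 6924.0 s.
From T = 2π√(a³/μ): a = (μ T²/4π²)^(1/3) = (398600 × 6924.0² / 4π²)^(1/3) = 7852 km.
Altitude h = a − R = 7852 − 6378 = 1474 km.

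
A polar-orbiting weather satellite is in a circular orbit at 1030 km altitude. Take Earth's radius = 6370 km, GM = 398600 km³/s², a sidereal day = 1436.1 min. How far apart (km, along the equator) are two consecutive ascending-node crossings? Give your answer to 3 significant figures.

2940 km

Semi-major axis a = 6370 + 1030 = 7400 km. Period T = 2π√(a³/μ) = 2π√(7400³/398600) = 6335.2 s = 105.59 min.
During one orbit Earth rotates (6335.2 / 86166) × 360° = 26.47°.
At the equator that is 26.47° × (2π·6370/360) km/° = 26.47 × 111.2 = 2943 km.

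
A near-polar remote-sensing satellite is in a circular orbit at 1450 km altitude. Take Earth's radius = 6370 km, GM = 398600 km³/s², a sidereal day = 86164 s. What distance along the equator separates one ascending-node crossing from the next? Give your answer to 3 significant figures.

Semi-major axis a = 6370 + 1450 = 7820 km. Period T = 2π√(a³/μ) = 2π√(7820³/398600) = 6882.1 s = 114.70 min.
During one orbit Earth rotates (6882.1 / 86164) × 360° = 28.75°.
At the equator that is 28.75° × (2π·6370/360) km/° = 28.75 × 111.2 = 3197 km.

3200 km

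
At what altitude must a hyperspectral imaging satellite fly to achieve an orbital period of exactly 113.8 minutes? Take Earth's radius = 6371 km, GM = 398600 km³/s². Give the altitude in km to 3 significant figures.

T = 113.8 min = 6828.0 s.
From T = 2π√(a³/μ): a = (μ T²/4π²)^(1/3) = (398600 × 6828.0² / 4π²)^(1/3) = 7779 km.
Altitude h = a − R = 7779 − 6371 = 1408 km.

1410 km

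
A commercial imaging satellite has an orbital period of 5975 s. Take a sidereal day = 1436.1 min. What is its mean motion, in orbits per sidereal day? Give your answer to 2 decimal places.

14.42

Orbits per sidereal day = 86166 / 5975.0 = 14.421.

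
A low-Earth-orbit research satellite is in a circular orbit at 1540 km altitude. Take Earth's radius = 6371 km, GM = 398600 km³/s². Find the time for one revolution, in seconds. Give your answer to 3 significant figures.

Semi-major axis a = 6371 + 1540 = 7911 km. Period T = 2π√(a³/μ) = 2π√(7911³/398600) = 7002.6 s = 116.71 min.

7000 seconds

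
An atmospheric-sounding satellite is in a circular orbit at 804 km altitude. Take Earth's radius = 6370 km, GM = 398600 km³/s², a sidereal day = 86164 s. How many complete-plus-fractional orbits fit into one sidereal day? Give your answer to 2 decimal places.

Semi-major axis a = 6370 + 804 = 7174 km. Period T = 2π√(a³/μ) = 2π√(7174³/398600) = 6047.2 s = 100.79 min.
Orbits per sidereal day = 86164 / 6047.2 = 14.249.

14.25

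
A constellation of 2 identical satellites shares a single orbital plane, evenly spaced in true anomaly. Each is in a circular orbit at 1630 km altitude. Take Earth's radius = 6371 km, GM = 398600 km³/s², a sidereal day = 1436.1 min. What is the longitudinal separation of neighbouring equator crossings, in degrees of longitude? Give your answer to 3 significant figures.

14.9°

Semi-major axis a = 6371 + 1630 = 8001 km. Period T = 2π√(a³/μ) = 2π√(8001³/398600) = 7122.4 s = 118.71 min.
Single-satellite node shift = (7122.4/86166) × 360° = 29.76°.
With 2 satellites evenly phased, successive equator crossings are 29.76/2 = 14.879° apart.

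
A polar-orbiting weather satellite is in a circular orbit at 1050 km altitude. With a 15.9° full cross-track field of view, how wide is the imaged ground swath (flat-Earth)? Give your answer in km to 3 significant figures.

Half-angle = 15.9°/2 = 7.95°.
Swath width ≈ 2h·tan(θ/2) = 2 × 1050 × tan(7.95°) = 293.3 km.

293 km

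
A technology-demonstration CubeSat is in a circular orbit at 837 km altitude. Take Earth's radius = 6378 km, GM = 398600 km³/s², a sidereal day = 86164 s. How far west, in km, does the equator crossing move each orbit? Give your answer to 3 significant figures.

2840 km

Semi-major axis a = 6378 + 837 = 7215 km. Period T = 2π√(a³/μ) = 2π√(7215³/398600) = 6099.1 s = 101.65 min.
During one orbit Earth rotates (6099.1 / 86164) × 360° = 25.48°.
At the equator that is 25.48° × (2π·6378/360) km/° = 25.48 × 111.3 = 2837 km.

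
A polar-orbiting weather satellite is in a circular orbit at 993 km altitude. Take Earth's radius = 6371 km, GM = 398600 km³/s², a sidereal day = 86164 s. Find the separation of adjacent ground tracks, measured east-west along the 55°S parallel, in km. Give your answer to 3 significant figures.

1680 km

Semi-major axis a = 6371 + 993 = 7364 km. Period T = 2π√(a³/μ) = 2π√(7364³/398600) = 6289.0 s = 104.82 min.
Node shift per orbit = (6289.0/86164) × 360° = 26.28°.
Equatorial spacing = 26.28 × 111.2 km/° = 2922 km.
At 55° latitude, spacing = 2922 × cos(55°) = 1676 km.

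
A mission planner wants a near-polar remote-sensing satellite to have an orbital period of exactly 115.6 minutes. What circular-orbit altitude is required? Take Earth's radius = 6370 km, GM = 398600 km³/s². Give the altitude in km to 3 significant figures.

T = 115.6 min = 6936.0 s.
From T = 2π√(a³/μ): a = (μ T²/4π²)^(1/3) = (398600 × 6936.0² / 4π²)^(1/3) = 7861 km.
Altitude h = a − R = 7861 − 6370 = 1491 km.

1490 km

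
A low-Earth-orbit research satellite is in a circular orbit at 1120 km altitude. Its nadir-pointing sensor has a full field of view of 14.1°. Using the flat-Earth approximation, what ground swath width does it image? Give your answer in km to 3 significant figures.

277 km

Half-angle = 14.1°/2 = 7.05°.
Swath width ≈ 2h·tan(θ/2) = 2 × 1120 × tan(7.05°) = 277.0 km.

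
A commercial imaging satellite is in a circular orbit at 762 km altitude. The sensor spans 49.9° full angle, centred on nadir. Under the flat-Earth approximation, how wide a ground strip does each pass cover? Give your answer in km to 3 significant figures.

709 km

Half-angle = 49.9°/2 = 24.95°.
Swath width ≈ 2h·tan(θ/2) = 2 × 762 × tan(24.95°) = 709.0 km.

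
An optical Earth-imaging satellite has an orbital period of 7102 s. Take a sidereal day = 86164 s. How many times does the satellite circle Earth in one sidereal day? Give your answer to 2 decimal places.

12.13

Orbits per sidereal day = 86164 / 7102.0 = 12.132.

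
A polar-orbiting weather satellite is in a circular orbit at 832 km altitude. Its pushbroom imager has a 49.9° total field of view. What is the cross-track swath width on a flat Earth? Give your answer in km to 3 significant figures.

Half-angle = 49.9°/2 = 24.95°.
Swath width ≈ 2h·tan(θ/2) = 2 × 832 × tan(24.95°) = 774.2 km.

774 km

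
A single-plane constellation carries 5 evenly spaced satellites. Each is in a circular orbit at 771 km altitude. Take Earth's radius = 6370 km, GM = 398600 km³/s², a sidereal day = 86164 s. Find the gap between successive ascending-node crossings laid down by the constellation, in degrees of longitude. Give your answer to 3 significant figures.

5.02°

Semi-major axis a = 6370 + 771 = 7141 km. Period T = 2π√(a³/μ) = 2π√(7141³/398600) = 6005.5 s = 100.09 min.
Single-satellite node shift = (6005.5/86164) × 360° = 25.09°.
With 5 satellites evenly phased, successive equator crossings are 25.09/5 = 5.018° apart.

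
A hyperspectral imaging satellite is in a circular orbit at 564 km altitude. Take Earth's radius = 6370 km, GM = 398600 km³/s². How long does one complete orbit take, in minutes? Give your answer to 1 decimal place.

Semi-major axis a = 6370 + 564 = 6934 km. Period T = 2π√(a³/μ) = 2π√(6934³/398600) = 5746.3 s = 95.77 min.

95.8 min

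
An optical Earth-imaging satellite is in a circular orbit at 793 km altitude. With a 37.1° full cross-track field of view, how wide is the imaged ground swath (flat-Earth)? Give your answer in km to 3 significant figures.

Half-angle = 37.1°/2 = 18.55°.
Swath width ≈ 2h·tan(θ/2) = 2 × 793 × tan(18.55°) = 532.2 km.

532 km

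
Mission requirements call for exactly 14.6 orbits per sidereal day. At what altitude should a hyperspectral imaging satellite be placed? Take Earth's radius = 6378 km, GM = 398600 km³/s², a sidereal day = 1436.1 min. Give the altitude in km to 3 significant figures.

Required period T = 86166 / 14.6 = 5901.8 s.
From T = 2π√(a³/μ): a = (μ T²/4π²)^(1/3) = (398600 × 5901.8² / 4π²)^(1/3) = 7059 km.
Altitude h = a − R = 7059 − 6378 = 681 km.

681 km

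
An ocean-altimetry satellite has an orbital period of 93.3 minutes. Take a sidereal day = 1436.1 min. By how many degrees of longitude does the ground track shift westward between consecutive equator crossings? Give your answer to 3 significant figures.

23.4°

T = 93.3 min = 5598.0 s.
During one orbit Earth rotates (5598.0 / 86166) × 360° = 23.39°.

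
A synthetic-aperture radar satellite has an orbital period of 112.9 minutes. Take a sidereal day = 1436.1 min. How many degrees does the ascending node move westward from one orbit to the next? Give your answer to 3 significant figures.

28.3°

T = 112.9 min = 6774.0 s.
During one orbit Earth rotates (6774.0 / 86166) × 360° = 28.30°.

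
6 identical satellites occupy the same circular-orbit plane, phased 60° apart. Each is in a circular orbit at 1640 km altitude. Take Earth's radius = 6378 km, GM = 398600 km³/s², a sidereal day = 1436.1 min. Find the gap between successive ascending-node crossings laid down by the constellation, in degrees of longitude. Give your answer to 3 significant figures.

Semi-major axis a = 6378 + 1640 = 8018 km. Period T = 2π√(a³/μ) = 2π√(8018³/398600) = 7145.1 s = 119.09 min.
Single-satellite node shift = (7145.1/86166) × 360° = 29.85°.
With 6 satellites evenly phased, successive equator crossings are 29.85/6 = 4.975° apart.

4.98°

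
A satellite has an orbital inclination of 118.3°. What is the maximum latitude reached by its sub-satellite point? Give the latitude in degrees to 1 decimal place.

61.7°

Retrograde orbit: the ground track reaches ±(180° − i) = ±(180 − 118.3) = ±61.7°.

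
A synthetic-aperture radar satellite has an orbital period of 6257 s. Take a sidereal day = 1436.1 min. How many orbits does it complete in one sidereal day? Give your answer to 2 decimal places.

Orbits per sidereal day = 86166 / 6257.0 = 13.771.

13.77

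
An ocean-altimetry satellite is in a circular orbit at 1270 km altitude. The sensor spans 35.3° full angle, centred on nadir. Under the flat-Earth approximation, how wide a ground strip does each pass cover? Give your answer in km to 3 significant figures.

Half-angle = 35.3°/2 = 17.65°.
Swath width ≈ 2h·tan(θ/2) = 2 × 1270 × tan(17.65°) = 808.2 km.

808 km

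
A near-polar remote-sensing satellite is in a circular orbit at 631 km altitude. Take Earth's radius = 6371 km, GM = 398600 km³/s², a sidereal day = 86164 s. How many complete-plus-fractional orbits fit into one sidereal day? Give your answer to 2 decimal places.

Semi-major axis a = 6371 + 631 = 7002 km. Period T = 2π√(a³/μ) = 2π√(7002³/398600) = 5831.0 s = 97.18 min.
Orbits per sidereal day = 86164 / 5831.0 = 14.777.

14.78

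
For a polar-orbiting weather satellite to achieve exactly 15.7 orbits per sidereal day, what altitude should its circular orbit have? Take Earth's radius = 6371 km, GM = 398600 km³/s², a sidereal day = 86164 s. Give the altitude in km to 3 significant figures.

Required period T = 86164 / 15.7 = 5488.2 s.
From T = 2π√(a³/μ): a = (μ T²/4π²)^(1/3) = (398600 × 5488.2² / 4π²)^(1/3) = 6725 km.
Altitude h = a − R = 6725 − 6371 = 354 km.

354 km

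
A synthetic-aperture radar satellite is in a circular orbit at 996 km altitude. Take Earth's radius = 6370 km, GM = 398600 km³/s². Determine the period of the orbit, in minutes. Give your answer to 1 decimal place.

104.9 min

Semi-major axis a = 6370 + 996 = 7366 km. Period T = 2π√(a³/μ) = 2π√(7366³/398600) = 6291.6 s = 104.86 min.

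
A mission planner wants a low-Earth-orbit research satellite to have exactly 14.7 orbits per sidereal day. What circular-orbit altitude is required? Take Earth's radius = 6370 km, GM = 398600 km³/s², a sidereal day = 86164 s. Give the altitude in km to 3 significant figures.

656 km

Required period T = 86164 / 14.7 = 5861.5 s.
From T = 2π√(a³/μ): a = (μ T²/4π²)^(1/3) = (398600 × 5861.5² / 4π²)^(1/3) = 7026 km.
Altitude h = a − R = 7026 − 6370 = 656 km.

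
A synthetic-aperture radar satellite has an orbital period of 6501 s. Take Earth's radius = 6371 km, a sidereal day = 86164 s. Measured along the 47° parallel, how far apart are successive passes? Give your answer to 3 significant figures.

2060 km

Node shift per orbit = (6501.0/86164) × 360° = 27.16°.
Equatorial spacing = 27.16 × 111.2 km/° = 3020 km.
At 47° latitude, spacing = 3020 × cos(47°) = 2060 km.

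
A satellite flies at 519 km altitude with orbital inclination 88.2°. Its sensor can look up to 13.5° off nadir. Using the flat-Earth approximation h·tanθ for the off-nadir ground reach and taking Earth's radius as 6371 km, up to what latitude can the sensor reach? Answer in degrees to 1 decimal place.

89.3°

For a prograde orbit the ground track reaches latitude ±i = ±88.2°.
Sensor half-swath on the ground ≈ 519·tan(13.5°) = 125 km = 1.12° of latitude.
Maximum observable latitude ≈ 88.2 + 1.12 = 89.3°.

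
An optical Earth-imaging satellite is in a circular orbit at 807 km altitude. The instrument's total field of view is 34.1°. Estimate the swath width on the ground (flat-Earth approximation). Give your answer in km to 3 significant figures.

495 km

Half-angle = 34.1°/2 = 17.05°.
Swath width ≈ 2h·tan(θ/2) = 2 × 807 × tan(17.05°) = 495.0 km.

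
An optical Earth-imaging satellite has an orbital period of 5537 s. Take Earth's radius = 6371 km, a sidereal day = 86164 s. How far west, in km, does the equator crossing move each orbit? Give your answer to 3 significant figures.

During one orbit Earth rotates (5537.0 / 86164) × 360° = 23.13°.
At the equator that is 23.13° × (2π·6371/360) km/° = 23.13 × 111.2 = 2572 km.

2570 km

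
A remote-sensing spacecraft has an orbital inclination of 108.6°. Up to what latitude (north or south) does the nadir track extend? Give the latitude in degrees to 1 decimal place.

Retrograde orbit: the ground track reaches ±(180° − i) = ±(180 − 108.6) = ±71.4°.

71.4°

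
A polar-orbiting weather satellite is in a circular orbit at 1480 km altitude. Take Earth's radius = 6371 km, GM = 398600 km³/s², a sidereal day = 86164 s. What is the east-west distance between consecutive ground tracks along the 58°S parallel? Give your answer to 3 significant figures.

1700 km

Semi-major axis a = 6371 + 1480 = 7851 km. Period T = 2π√(a³/μ) = 2π√(7851³/398600) = 6923.1 s = 115.38 min.
Node shift per orbit = (6923.1/86164) × 360° = 28.93°.
Equatorial spacing = 28.93 × 111.2 km/° = 3216 km.
At 58° latitude, spacing = 3216 × cos(58°) = 1704 km.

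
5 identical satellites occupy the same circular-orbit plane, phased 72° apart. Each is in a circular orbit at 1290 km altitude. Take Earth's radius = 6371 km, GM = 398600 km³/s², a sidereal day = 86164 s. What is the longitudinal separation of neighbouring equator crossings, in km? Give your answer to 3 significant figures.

Semi-major axis a = 6371 + 1290 = 7661 km. Period T = 2π√(a³/μ) = 2π√(7661³/398600) = 6673.3 s = 111.22 min.
Single-satellite node shift = (6673.3/86164) × 360° = 27.88°.
With 5 satellites evenly phased, successive equator crossings are 27.88/5 = 5.576° apart.
That is 5.576 × 111.2 = 620 km at the equator.

620 km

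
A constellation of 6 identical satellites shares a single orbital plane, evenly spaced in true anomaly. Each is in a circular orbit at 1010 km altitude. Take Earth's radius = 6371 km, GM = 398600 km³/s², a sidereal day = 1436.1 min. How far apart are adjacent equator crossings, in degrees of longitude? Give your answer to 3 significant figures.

Semi-major axis a = 6371 + 1010 = 7381 km. Period T = 2π√(a³/μ) = 2π√(7381³/398600) = 6310.8 s = 105.18 min.
Single-satellite node shift = (6310.8/86166) × 360° = 26.37°.
With 6 satellites evenly phased, successive equator crossings are 26.37/6 = 4.394° apart.

4.39°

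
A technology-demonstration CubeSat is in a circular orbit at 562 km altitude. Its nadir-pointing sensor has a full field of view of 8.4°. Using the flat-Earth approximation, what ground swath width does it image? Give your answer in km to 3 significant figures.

Half-angle = 8.4°/2 = 4.2°.
Swath width ≈ 2h·tan(θ/2) = 2 × 562 × tan(4.2°) = 82.5 km.

82.5 km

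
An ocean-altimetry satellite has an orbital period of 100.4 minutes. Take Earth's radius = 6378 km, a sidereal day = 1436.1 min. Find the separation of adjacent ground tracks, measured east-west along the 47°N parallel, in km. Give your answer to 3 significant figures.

T = 100.4 min = 6024.0 s.
Node shift per orbit = (6024.0/86166) × 360° = 25.17°.
Equatorial spacing = 25.17 × 111.3 km/° = 2802 km.
At 47° latitude, spacing = 2802 × cos(47°) = 1911 km.

1910 km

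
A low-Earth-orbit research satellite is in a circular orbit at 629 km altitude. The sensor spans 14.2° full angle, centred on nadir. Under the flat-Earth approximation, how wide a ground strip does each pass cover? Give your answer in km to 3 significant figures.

Half-angle = 14.2°/2 = 7.1°.
Swath width ≈ 2h·tan(θ/2) = 2 × 629 × tan(7.1°) = 156.7 km.

157 km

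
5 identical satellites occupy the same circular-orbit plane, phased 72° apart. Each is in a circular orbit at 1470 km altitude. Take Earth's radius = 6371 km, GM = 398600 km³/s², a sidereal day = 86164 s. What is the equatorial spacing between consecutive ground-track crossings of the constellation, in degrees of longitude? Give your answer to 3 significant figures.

5.77°

Semi-major axis a = 6371 + 1470 = 7841 km. Period T = 2π√(a³/μ) = 2π√(7841³/398600) = 6909.8 s = 115.16 min.
Single-satellite node shift = (6909.8/86164) × 360° = 28.87°.
With 5 satellites evenly phased, successive equator crossings are 28.87/5 = 5.774° apart.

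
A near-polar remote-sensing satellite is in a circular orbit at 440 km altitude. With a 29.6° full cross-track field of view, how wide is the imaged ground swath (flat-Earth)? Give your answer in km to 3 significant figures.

Half-angle = 29.6°/2 = 14.8°.
Swath width ≈ 2h·tan(θ/2) = 2 × 440 × tan(14.8°) = 232.5 km.

233 km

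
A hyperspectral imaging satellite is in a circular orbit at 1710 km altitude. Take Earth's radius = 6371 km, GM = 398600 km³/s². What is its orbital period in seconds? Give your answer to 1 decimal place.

7229.5 seconds

Semi-major axis a = 6371 + 1710 = 8081 km. Period T = 2π√(a³/μ) = 2π√(8081³/398600) = 7229.5 s = 120.49 min.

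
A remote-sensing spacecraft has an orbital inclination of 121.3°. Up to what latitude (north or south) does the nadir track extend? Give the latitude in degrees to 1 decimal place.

Retrograde orbit: the ground track reaches ±(180° − i) = ±(180 − 121.3) = ±58.7°.

58.7°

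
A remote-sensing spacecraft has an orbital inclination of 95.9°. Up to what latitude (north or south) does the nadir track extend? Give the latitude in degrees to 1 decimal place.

84.1°

Retrograde orbit: the ground track reaches ±(180° − i) = ±(180 − 95.9) = ±84.1°.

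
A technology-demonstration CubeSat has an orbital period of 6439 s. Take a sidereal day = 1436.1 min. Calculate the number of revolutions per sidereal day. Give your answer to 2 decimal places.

13.38

Orbits per sidereal day = 86166 / 6439.0 = 13.382.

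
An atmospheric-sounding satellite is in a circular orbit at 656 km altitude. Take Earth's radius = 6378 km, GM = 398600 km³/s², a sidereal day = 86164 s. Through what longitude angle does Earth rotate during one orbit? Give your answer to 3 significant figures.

Semi-major axis a = 6378 + 656 = 7034 km. Period T = 2π√(a³/μ) = 2π√(7034³/398600) = 5871.0 s = 97.85 min.
During one orbit Earth rotates (5871.0 / 86164) × 360° = 24.53°.

24.5°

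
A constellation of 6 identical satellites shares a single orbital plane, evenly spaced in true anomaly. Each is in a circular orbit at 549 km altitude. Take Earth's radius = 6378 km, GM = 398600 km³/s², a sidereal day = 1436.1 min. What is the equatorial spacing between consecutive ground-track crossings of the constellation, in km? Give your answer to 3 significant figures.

Semi-major axis a = 6378 + 549 = 6927 km. Period T = 2π√(a³/μ) = 2π√(6927³/398600) = 5737.6 s = 95.63 min.
Single-satellite node shift = (5737.6/86166) × 360° = 23.97°.
With 6 satellites evenly phased, successive equator crossings are 23.97/6 = 3.995° apart.
That is 3.995 × 111.3 = 445 km at the equator.

445 km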